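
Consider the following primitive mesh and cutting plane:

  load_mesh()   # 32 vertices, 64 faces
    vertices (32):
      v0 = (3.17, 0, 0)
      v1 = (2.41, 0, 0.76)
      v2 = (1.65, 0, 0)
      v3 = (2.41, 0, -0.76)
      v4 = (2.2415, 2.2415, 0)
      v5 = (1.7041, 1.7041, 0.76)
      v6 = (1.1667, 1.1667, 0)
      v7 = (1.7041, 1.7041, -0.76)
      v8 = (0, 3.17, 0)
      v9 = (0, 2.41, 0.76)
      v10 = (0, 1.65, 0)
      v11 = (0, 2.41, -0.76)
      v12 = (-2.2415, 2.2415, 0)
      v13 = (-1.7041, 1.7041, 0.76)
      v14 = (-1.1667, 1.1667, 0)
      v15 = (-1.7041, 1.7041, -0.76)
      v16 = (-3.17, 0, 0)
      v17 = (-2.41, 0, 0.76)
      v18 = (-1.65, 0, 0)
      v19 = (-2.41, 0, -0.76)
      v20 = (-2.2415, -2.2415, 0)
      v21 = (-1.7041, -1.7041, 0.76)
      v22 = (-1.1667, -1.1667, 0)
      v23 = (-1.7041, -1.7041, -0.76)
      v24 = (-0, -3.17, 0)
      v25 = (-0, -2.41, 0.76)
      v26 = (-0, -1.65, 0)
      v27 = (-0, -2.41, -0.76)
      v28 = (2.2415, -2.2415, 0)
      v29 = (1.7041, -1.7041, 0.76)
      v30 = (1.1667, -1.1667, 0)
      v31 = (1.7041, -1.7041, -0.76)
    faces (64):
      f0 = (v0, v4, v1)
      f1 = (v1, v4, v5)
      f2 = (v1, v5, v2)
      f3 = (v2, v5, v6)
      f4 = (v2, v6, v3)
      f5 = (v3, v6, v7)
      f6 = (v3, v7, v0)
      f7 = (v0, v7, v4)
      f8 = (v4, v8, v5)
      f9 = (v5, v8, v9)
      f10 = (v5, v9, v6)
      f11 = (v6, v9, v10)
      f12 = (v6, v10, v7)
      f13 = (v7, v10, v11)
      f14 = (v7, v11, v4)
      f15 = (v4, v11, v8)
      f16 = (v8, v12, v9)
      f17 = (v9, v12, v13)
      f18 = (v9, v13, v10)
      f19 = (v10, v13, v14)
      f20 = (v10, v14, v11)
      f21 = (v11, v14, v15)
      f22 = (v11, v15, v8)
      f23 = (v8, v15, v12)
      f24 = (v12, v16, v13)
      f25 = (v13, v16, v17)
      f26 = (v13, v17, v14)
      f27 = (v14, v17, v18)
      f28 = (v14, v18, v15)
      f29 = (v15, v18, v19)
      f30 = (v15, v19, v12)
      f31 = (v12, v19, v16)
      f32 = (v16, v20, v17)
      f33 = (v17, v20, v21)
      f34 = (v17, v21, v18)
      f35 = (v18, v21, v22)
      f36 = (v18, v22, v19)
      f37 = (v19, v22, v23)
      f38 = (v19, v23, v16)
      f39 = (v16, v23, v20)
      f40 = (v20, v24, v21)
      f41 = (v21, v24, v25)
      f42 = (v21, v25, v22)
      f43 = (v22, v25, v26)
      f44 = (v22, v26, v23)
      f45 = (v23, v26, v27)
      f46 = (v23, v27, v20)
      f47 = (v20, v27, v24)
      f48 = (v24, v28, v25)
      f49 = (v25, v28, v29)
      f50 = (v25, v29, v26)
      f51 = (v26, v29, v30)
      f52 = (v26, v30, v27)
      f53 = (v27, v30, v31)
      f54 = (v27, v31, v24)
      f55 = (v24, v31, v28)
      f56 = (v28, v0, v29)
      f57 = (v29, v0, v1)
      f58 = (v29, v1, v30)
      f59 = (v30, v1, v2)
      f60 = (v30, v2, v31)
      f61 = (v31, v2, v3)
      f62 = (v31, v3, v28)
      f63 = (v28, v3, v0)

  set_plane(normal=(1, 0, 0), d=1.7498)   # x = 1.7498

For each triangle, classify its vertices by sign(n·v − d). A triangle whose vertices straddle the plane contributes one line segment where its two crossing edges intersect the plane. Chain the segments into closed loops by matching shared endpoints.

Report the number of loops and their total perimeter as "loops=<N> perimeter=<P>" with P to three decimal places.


Straddling triangles (18 of 64):
  (v1,v4,v5) [++-] → (1.7498, 1.7498, 0.69537)–(1.7498, 1.59378, 0.76)  len=0.1689
  (v1,v5,v2) [+--] → (1.7498, 1.59378, 0.76)–(1.7498, 0, 0.0998)  len=1.7251
  (v2,v6,v3) [--+] → (1.7498, 0.619525, -0.356435)–(1.7498, 0, -0.0998)  len=0.6706
  (v3,v6,v7) [+--] → (1.7498, 0.619525, -0.356435)–(1.7498, 1.59378, -0.76)  len=1.0545
  (v3,v7,v0) [+-+] → (1.7498, 1.59378, -0.76)–(1.7498, 1.65097, -0.736307)  len=0.0619
  (v0,v7,v4) [+-+] → (1.7498, 1.65097, -0.736307)–(1.7498, 1.7498, -0.69537)  len=0.1070
  (v4,v8,v5) [+--] → (1.7498, 2.44518, 0)–(1.7498, 1.7498, 0.69537)  len=0.9834
  (v7,v11,v4) [--+] → (1.7498, 2.27846, -0.166715)–(1.7498, 1.7498, -0.69537)  len=0.7476
  (v4,v11,v8) [+--] → (1.7498, 2.27846, -0.166715)–(1.7498, 2.44518, 0)  len=0.2358
  (v24,v28,v25) [-+-] → (1.7498, -2.44518, 0)–(1.7498, -2.27846, 0.166715)  len=0.2358
  (v25,v28,v29) [-+-] → (1.7498, -2.27846, 0.166715)–(1.7498, -1.7498, 0.69537)  len=0.7476
  (v24,v31,v28) [--+] → (1.7498, -1.7498, -0.69537)–(1.7498, -2.44518, 0)  len=0.9834
  (v28,v0,v29) [++-] → (1.7498, -1.65097, 0.736307)–(1.7498, -1.7498, 0.69537)  len=0.1070
  (v29,v0,v1) [-++] → (1.7498, -1.65097, 0.736307)–(1.7498, -1.59378, 0.76)  len=0.0619
  (v29,v1,v30) [-+-] → (1.7498, -1.59378, 0.76)–(1.7498, -0.619525, 0.356435)  len=1.0545
  (v30,v1,v2) [-+-] → (1.7498, -0.619525, 0.356435)–(1.7498, 0, 0.0998)  len=0.6706
  (v31,v2,v3) [--+] → (1.7498, 0, -0.0998)–(1.7498, -1.59378, -0.76)  len=1.7251
  (v31,v3,v28) [-++] → (1.7498, -1.59378, -0.76)–(1.7498, -1.7498, -0.69537)  len=0.1689

Chained into 1 loop(s):
  loop 1: 18 segments, perimeter = 11.5096
Total perimeter = 11.510

loops=1 perimeter=11.510


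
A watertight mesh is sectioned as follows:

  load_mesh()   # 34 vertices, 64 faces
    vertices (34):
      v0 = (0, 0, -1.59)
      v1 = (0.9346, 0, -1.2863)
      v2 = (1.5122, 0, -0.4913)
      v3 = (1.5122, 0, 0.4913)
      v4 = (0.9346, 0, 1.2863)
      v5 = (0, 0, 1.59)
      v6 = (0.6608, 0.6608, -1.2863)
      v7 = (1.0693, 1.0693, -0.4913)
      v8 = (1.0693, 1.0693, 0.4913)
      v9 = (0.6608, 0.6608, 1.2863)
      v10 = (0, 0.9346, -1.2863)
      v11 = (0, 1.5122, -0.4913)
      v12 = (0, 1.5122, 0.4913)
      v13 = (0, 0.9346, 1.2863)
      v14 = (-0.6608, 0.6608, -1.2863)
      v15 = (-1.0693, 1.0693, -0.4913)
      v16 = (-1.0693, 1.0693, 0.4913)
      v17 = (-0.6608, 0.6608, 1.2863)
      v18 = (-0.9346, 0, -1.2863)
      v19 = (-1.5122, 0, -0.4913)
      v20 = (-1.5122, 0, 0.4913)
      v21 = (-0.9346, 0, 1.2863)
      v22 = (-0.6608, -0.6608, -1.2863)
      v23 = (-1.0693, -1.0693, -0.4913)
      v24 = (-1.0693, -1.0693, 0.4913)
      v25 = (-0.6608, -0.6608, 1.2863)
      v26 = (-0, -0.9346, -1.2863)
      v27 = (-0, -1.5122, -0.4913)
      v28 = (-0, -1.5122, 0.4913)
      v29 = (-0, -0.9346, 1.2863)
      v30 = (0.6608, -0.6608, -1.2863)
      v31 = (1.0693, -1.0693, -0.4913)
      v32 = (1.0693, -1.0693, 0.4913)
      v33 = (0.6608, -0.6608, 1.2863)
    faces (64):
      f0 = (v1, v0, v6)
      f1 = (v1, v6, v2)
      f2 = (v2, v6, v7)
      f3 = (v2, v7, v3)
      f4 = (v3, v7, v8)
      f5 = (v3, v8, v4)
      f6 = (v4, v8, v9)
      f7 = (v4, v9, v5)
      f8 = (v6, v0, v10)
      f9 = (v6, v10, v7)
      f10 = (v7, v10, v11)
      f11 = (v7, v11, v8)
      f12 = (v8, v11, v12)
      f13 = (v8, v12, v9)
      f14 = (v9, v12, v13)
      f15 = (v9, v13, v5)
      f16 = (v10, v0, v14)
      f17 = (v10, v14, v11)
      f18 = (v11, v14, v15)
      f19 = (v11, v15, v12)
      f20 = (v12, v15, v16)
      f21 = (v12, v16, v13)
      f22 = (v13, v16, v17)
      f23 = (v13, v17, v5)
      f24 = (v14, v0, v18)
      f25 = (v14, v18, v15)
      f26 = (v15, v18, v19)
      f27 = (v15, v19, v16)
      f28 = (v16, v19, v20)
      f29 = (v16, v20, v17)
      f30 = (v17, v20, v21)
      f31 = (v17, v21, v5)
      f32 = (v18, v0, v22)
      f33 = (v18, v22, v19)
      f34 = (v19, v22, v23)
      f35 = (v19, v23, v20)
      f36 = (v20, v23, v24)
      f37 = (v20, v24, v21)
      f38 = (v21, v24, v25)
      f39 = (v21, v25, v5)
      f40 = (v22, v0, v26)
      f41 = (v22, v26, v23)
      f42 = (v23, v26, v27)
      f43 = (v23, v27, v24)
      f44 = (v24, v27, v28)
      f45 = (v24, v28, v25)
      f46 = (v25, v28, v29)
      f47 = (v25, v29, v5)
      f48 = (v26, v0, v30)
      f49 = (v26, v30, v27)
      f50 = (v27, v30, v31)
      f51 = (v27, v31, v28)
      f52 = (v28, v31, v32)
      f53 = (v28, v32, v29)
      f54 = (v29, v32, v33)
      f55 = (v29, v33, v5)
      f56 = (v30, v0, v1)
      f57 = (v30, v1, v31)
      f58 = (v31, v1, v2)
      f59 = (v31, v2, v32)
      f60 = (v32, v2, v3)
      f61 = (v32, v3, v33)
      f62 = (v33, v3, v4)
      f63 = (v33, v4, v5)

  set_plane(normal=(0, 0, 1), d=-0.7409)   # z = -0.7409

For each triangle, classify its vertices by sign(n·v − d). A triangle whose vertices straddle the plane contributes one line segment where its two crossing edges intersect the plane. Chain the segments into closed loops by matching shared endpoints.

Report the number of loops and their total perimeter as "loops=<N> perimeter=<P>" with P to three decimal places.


loops=1 perimeter=8.149

Straddling triangles (16 of 64):
  (v1,v6,v2) [--+] → (1.24489, 0.207466, -0.7409)–(1.33086, 0, -0.7409)  len=0.2246
  (v2,v6,v7) [+-+] → (1.24489, 0.207466, -0.7409)–(0.941046, 0.941046, -0.7409)  len=0.7940
  (v6,v10,v7) [--+] → (0.73358, 1.02701, -0.7409)–(0.941046, 0.941046, -0.7409)  len=0.2246
  (v7,v10,v11) [+-+] → (0.73358, 1.02701, -0.7409)–(0, 1.33086, -0.7409)  len=0.7940
  (v10,v14,v11) [--+] → (-0.207466, 1.24489, -0.7409)–(0, 1.33086, -0.7409)  len=0.2246
  (v11,v14,v15) [+-+] → (-0.207466, 1.24489, -0.7409)–(-0.941046, 0.941046, -0.7409)  len=0.7940
  (v14,v18,v15) [--+] → (-1.02701, 0.73358, -0.7409)–(-0.941046, 0.941046, -0.7409)  len=0.2246
  (v15,v18,v19) [+-+] → (-1.02701, 0.73358, -0.7409)–(-1.33086, 0, -0.7409)  len=0.7940
  (v18,v22,v19) [--+] → (-1.24489, -0.207466, -0.7409)–(-1.33086, 0, -0.7409)  len=0.2246
  (v19,v22,v23) [+-+] → (-1.24489, -0.207466, -0.7409)–(-0.941046, -0.941046, -0.7409)  len=0.7940
  (v22,v26,v23) [--+] → (-0.73358, -1.02701, -0.7409)–(-0.941046, -0.941046, -0.7409)  len=0.2246
  (v23,v26,v27) [+-+] → (-0.73358, -1.02701, -0.7409)–(0, -1.33086, -0.7409)  len=0.7940
  (v26,v30,v27) [--+] → (0.207466, -1.24489, -0.7409)–(0, -1.33086, -0.7409)  len=0.2246
  (v27,v30,v31) [+-+] → (0.207466, -1.24489, -0.7409)–(0.941046, -0.941046, -0.7409)  len=0.7940
  (v30,v1,v31) [--+] → (1.02701, -0.73358, -0.7409)–(0.941046, -0.941046, -0.7409)  len=0.2246
  (v31,v1,v2) [+-+] → (1.02701, -0.73358, -0.7409)–(1.33086, 0, -0.7409)  len=0.7940

Chained into 1 loop(s):
  loop 1: 16 segments, perimeter = 8.1487
Total perimeter = 8.149


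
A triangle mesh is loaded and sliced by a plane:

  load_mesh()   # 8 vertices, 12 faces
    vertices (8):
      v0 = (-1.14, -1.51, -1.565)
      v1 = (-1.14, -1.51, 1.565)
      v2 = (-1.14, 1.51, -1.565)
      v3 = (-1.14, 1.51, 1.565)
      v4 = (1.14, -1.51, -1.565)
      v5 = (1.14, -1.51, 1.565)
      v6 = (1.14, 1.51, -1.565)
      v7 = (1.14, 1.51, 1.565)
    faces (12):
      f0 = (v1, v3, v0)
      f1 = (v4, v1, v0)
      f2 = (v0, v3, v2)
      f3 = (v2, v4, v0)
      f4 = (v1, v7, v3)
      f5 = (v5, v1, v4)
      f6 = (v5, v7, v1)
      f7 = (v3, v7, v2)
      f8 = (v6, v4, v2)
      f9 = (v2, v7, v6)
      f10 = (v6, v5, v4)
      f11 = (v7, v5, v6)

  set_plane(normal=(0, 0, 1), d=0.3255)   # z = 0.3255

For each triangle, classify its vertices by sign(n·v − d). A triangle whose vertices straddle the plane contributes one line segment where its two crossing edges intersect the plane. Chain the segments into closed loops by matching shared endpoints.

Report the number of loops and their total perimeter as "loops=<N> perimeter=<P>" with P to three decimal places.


loops=1 perimeter=10.600

Straddling triangles (8 of 12):
  (v1,v3,v0) [++-] → (-1.14, 0.314061, 0.3255)–(-1.14, -1.51, 0.3255)  len=1.8241
  (v4,v1,v0) [-+-] → (-0.237105, -1.51, 0.3255)–(-1.14, -1.51, 0.3255)  len=0.9029
  (v0,v3,v2) [-+-] → (-1.14, 0.314061, 0.3255)–(-1.14, 1.51, 0.3255)  len=1.1959
  (v5,v1,v4) [++-] → (-0.237105, -1.51, 0.3255)–(1.14, -1.51, 0.3255)  len=1.3771
  (v3,v7,v2) [++-] → (0.237105, 1.51, 0.3255)–(-1.14, 1.51, 0.3255)  len=1.3771
  (v2,v7,v6) [-+-] → (0.237105, 1.51, 0.3255)–(1.14, 1.51, 0.3255)  len=0.9029
  (v6,v5,v4) [-+-] → (1.14, -0.314061, 0.3255)–(1.14, -1.51, 0.3255)  len=1.1959
  (v7,v5,v6) [++-] → (1.14, -0.314061, 0.3255)–(1.14, 1.51, 0.3255)  len=1.8241

Chained into 1 loop(s):
  loop 1: 8 segments, perimeter = 10.6000
Total perimeter = 10.600


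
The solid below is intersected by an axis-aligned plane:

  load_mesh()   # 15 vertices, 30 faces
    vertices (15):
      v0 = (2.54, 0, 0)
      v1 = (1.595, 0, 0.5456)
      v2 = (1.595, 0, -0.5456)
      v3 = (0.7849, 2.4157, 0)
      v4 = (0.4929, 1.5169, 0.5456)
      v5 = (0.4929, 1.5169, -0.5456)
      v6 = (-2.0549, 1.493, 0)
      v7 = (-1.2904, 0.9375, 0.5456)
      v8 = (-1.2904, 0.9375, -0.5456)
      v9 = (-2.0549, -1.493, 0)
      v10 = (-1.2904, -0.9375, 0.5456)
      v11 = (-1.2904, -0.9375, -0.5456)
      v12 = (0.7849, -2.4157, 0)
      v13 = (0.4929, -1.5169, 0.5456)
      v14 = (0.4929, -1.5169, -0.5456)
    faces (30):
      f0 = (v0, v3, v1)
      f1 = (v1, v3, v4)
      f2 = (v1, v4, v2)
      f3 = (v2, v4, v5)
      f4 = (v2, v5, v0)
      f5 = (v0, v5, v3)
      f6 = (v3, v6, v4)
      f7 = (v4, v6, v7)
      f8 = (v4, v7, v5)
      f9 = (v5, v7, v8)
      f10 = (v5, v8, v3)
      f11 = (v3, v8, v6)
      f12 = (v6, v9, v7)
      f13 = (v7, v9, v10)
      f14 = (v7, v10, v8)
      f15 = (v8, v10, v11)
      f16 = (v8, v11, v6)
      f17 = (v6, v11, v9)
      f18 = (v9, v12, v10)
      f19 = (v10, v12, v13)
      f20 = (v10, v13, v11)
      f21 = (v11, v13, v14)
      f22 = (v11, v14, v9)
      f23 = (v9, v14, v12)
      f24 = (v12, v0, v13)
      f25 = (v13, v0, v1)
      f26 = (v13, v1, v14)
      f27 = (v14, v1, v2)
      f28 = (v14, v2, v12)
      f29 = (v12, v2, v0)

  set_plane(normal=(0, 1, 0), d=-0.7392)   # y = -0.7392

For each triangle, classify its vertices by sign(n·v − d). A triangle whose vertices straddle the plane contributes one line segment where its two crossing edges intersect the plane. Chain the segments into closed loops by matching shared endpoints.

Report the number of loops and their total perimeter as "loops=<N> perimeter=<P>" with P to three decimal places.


Straddling triangles (12 of 30):
  (v6,v9,v7) [+-+] → (-2.0549, -0.7392, 0)–(-1.8178, -0.7392, 0.169213)  len=0.2913
  (v7,v9,v10) [+--] → (-1.8178, -0.7392, 0.169213)–(-1.2904, -0.7392, 0.5456)  len=0.6479
  (v7,v10,v8) [+-+] → (-1.2904, -0.7392, 0.5456)–(-1.2904, -0.7392, 0.430195)  len=0.1154
  (v8,v10,v11) [+--] → (-1.2904, -0.7392, 0.430195)–(-1.2904, -0.7392, -0.5456)  len=0.9758
  (v8,v11,v6) [+-+] → (-1.2904, -0.7392, -0.5456)–(-1.35277, -0.7392, -0.501086)  len=0.0766
  (v6,v11,v9) [+--] → (-1.35277, -0.7392, -0.501086)–(-2.0549, -0.7392, 0)  len=0.8626
  (v12,v0,v13) [-+-] → (2.00294, -0.7392, 0)–(1.54243, -0.7392, 0.265876)  len=0.5318
  (v13,v0,v1) [-++] → (1.54243, -0.7392, 0.265876)–(1.05794, -0.7392, 0.5456)  len=0.5594
  (v13,v1,v14) [-+-] → (1.05794, -0.7392, 0.5456)–(1.05794, -0.7392, 0.0138477)  len=0.5318
  (v14,v1,v2) [-++] → (1.05794, -0.7392, 0.0138477)–(1.05794, -0.7392, -0.5456)  len=0.5594
  (v14,v2,v12) [-+-] → (1.05794, -0.7392, -0.5456)–(1.34711, -0.7392, -0.378647)  len=0.3339
  (v12,v2,v0) [-++] → (1.34711, -0.7392, -0.378647)–(2.00294, -0.7392, 0)  len=0.7573

Chained into 2 loop(s):
  loop 1: 6 segments, perimeter = 2.9696
  loop 2: 6 segments, perimeter = 3.2736
Total perimeter = 6.243

loops=2 perimeter=6.243


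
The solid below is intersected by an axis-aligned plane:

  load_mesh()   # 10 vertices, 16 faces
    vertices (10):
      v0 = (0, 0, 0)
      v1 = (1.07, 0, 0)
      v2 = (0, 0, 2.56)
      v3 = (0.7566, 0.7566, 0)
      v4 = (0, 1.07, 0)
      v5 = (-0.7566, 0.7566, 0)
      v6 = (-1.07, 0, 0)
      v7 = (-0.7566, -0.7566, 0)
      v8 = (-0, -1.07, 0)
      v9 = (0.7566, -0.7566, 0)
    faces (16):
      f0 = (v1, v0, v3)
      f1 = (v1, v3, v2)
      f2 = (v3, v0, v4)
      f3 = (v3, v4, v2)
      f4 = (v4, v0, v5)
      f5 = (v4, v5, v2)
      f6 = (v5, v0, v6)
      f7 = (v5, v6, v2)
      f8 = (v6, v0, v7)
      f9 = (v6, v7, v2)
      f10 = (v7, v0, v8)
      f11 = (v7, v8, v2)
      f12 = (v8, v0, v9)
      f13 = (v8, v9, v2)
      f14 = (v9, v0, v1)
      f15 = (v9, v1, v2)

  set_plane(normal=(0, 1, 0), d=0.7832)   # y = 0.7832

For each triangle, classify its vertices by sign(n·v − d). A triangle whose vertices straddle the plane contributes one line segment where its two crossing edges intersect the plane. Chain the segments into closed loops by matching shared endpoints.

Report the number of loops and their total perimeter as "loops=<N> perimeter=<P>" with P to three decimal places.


Straddling triangles (4 of 16):
  (v3,v0,v4) [--+] → (0, 0.7832, 0)–(0.692383, 0.7832, 0)  len=0.6924
  (v3,v4,v2) [-+-] → (0.692383, 0.7832, 0)–(0, 0.7832, 0.686176)  len=0.9748
  (v4,v0,v5) [+--] → (0, 0.7832, 0)–(-0.692383, 0.7832, 0)  len=0.6924
  (v4,v5,v2) [+--] → (-0.692383, 0.7832, 0)–(0, 0.7832, 0.686176)  len=0.9748

Chained into 1 loop(s):
  loop 1: 4 segments, perimeter = 3.3344
Total perimeter = 3.334

loops=1 perimeter=3.334


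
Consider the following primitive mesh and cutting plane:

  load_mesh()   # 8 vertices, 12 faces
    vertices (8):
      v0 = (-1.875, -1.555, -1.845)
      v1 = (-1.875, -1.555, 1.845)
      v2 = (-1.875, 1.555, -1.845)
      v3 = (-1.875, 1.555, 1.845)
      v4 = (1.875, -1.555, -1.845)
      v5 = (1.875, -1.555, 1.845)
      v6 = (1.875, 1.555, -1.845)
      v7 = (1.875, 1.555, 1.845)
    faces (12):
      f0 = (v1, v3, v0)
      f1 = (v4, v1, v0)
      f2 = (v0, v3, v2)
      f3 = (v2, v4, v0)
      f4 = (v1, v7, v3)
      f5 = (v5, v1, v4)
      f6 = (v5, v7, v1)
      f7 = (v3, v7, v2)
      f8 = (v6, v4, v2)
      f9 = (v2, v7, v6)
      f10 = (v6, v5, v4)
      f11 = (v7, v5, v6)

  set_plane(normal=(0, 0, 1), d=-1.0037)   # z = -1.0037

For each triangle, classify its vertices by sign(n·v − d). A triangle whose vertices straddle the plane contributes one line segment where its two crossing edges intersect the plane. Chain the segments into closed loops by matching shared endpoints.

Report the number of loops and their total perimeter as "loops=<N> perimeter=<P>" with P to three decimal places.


loops=1 perimeter=13.720

Straddling triangles (8 of 12):
  (v1,v3,v0) [++-] → (-1.875, -0.845937, -1.0037)–(-1.875, -1.555, -1.0037)  len=0.7091
  (v4,v1,v0) [-+-] → (1.02002, -1.555, -1.0037)–(-1.875, -1.555, -1.0037)  len=2.8950
  (v0,v3,v2) [-+-] → (-1.875, -0.845937, -1.0037)–(-1.875, 1.555, -1.0037)  len=2.4009
  (v5,v1,v4) [++-] → (1.02002, -1.555, -1.0037)–(1.875, -1.555, -1.0037)  len=0.8550
  (v3,v7,v2) [++-] → (-1.02002, 1.555, -1.0037)–(-1.875, 1.555, -1.0037)  len=0.8550
  (v2,v7,v6) [-+-] → (-1.02002, 1.555, -1.0037)–(1.875, 1.555, -1.0037)  len=2.8950
  (v6,v5,v4) [-+-] → (1.875, 0.845937, -1.0037)–(1.875, -1.555, -1.0037)  len=2.4009
  (v7,v5,v6) [++-] → (1.875, 0.845937, -1.0037)–(1.875, 1.555, -1.0037)  len=0.7091

Chained into 1 loop(s):
  loop 1: 8 segments, perimeter = 13.7200
Total perimeter = 13.720


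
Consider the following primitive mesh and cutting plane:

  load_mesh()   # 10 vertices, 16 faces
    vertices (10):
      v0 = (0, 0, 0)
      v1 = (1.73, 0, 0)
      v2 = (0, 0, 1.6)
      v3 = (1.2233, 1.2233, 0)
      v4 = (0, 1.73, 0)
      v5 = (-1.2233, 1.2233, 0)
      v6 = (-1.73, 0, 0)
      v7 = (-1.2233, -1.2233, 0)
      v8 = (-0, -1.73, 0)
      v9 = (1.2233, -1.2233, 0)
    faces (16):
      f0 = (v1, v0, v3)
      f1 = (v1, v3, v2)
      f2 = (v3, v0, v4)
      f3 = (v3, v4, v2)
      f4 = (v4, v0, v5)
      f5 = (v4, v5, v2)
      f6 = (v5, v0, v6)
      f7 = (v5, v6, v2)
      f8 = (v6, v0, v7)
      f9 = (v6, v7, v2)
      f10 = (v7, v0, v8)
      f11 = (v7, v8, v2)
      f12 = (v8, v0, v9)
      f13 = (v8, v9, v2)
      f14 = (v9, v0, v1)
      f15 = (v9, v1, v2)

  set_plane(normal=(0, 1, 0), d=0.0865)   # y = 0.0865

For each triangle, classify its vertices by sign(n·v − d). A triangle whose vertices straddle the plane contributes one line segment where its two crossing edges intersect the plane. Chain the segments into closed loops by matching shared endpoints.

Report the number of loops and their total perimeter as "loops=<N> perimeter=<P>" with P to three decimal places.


loops=1 perimeter=7.953

Straddling triangles (8 of 16):
  (v1,v0,v3) [--+] → (0.0865, 0.0865, 0)–(1.69417, 0.0865, 0)  len=1.6077
  (v1,v3,v2) [-+-] → (1.69417, 0.0865, 0)–(0.0865, 0.0865, 1.48686)  len=2.1898
  (v3,v0,v4) [+-+] → (0.0865, 0.0865, 0)–(0, 0.0865, 0)  len=0.0865
  (v3,v4,v2) [++-] → (0, 0.0865, 1.52)–(0.0865, 0.0865, 1.48686)  len=0.0926
  (v4,v0,v5) [+-+] → (0, 0.0865, 0)–(-0.0865, 0.0865, 0)  len=0.0865
  (v4,v5,v2) [++-] → (-0.0865, 0.0865, 1.48686)–(0, 0.0865, 1.52)  len=0.0926
  (v5,v0,v6) [+--] → (-0.0865, 0.0865, 0)–(-1.69417, 0.0865, 0)  len=1.6077
  (v5,v6,v2) [+--] → (-1.69417, 0.0865, 0)–(-0.0865, 0.0865, 1.48686)  len=2.1898

Chained into 1 loop(s):
  loop 1: 8 segments, perimeter = 7.9533
Total perimeter = 7.953


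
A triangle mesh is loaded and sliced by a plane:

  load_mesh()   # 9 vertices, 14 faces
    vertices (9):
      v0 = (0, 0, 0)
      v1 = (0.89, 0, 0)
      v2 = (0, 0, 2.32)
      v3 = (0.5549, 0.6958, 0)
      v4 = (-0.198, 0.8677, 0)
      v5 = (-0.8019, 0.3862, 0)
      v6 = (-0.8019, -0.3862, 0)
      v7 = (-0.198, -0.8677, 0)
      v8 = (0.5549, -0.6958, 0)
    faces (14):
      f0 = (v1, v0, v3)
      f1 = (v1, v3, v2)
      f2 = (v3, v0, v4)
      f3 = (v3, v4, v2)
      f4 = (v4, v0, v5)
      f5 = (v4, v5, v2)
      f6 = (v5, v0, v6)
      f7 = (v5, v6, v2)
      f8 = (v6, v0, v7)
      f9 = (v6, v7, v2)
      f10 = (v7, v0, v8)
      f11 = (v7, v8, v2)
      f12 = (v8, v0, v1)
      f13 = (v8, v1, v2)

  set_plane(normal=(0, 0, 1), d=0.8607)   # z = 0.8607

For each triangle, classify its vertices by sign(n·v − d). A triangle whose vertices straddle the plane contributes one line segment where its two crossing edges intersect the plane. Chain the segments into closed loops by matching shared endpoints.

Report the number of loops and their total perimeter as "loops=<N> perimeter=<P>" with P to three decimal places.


Straddling triangles (7 of 14):
  (v1,v3,v2) [--+] → (0.349037, 0.437664, 0.8607)–(0.559818, 0, 0.8607)  len=0.4858
  (v3,v4,v2) [--+] → (-0.124544, 0.545791, 0.8607)–(0.349037, 0.437664, 0.8607)  len=0.4858
  (v4,v5,v2) [--+] → (-0.504402, 0.242923, 0.8607)–(-0.124544, 0.545791, 0.8607)  len=0.4858
  (v5,v6,v2) [--+] → (-0.504402, -0.242923, 0.8607)–(-0.504402, 0.242923, 0.8607)  len=0.4858
  (v6,v7,v2) [--+] → (-0.124544, -0.545791, 0.8607)–(-0.504402, -0.242923, 0.8607)  len=0.4858
  (v7,v8,v2) [--+] → (0.349037, -0.437664, 0.8607)–(-0.124544, -0.545791, 0.8607)  len=0.4858
  (v8,v1,v2) [--+] → (0.559818, 0, 0.8607)–(0.349037, -0.437664, 0.8607)  len=0.4858

Chained into 1 loop(s):
  loop 1: 7 segments, perimeter = 3.4006
Total perimeter = 3.401

loops=1 perimeter=3.401


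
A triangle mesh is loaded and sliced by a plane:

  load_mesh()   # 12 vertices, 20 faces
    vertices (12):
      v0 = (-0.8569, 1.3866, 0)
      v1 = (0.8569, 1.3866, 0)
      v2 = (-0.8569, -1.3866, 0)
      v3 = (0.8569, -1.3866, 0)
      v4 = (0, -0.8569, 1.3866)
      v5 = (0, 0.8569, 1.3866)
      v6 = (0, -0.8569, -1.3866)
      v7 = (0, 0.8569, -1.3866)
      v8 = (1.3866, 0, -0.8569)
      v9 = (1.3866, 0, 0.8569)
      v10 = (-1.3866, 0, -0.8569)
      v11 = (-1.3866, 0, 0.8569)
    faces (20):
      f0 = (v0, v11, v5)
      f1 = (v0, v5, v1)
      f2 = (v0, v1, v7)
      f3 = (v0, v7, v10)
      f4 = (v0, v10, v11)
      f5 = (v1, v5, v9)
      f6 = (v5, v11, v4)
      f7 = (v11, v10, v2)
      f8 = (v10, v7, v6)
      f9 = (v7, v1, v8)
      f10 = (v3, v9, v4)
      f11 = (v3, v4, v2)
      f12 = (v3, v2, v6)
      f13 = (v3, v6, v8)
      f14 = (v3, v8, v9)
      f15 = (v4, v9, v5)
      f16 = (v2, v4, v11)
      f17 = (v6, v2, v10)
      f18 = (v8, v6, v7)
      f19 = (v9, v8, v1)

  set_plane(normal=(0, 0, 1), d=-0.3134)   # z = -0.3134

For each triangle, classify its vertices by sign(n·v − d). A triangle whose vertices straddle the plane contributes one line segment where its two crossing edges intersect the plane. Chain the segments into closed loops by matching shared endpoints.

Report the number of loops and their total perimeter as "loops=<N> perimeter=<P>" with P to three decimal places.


Straddling triangles (10 of 20):
  (v0,v1,v7) [++-] → (0.663223, 1.26688, -0.3134)–(-0.663223, 1.26688, -0.3134)  len=1.3264
  (v0,v7,v10) [+--] → (-0.663223, 1.26688, -0.3134)–(-1.05063, 0.879469, -0.3134)  len=0.5479
  (v0,v10,v11) [+-+] → (-1.05063, 0.879469, -0.3134)–(-1.3866, 0, -0.3134)  len=0.9415
  (v11,v10,v2) [+-+] → (-1.3866, 0, -0.3134)–(-1.05063, -0.879469, -0.3134)  len=0.9415
  (v7,v1,v8) [-+-] → (0.663223, 1.26688, -0.3134)–(1.05063, 0.879469, -0.3134)  len=0.5479
  (v3,v2,v6) [++-] → (-0.663223, -1.26688, -0.3134)–(0.663223, -1.26688, -0.3134)  len=1.3264
  (v3,v6,v8) [+--] → (0.663223, -1.26688, -0.3134)–(1.05063, -0.879469, -0.3134)  len=0.5479
  (v3,v8,v9) [+-+] → (1.05063, -0.879469, -0.3134)–(1.3866, 0, -0.3134)  len=0.9415
  (v6,v2,v10) [-+-] → (-0.663223, -1.26688, -0.3134)–(-1.05063, -0.879469, -0.3134)  len=0.5479
  (v9,v8,v1) [+-+] → (1.3866, 0, -0.3134)–(1.05063, 0.879469, -0.3134)  len=0.9415

Chained into 1 loop(s):
  loop 1: 10 segments, perimeter = 8.6102
Total perimeter = 8.610

loops=1 perimeter=8.610


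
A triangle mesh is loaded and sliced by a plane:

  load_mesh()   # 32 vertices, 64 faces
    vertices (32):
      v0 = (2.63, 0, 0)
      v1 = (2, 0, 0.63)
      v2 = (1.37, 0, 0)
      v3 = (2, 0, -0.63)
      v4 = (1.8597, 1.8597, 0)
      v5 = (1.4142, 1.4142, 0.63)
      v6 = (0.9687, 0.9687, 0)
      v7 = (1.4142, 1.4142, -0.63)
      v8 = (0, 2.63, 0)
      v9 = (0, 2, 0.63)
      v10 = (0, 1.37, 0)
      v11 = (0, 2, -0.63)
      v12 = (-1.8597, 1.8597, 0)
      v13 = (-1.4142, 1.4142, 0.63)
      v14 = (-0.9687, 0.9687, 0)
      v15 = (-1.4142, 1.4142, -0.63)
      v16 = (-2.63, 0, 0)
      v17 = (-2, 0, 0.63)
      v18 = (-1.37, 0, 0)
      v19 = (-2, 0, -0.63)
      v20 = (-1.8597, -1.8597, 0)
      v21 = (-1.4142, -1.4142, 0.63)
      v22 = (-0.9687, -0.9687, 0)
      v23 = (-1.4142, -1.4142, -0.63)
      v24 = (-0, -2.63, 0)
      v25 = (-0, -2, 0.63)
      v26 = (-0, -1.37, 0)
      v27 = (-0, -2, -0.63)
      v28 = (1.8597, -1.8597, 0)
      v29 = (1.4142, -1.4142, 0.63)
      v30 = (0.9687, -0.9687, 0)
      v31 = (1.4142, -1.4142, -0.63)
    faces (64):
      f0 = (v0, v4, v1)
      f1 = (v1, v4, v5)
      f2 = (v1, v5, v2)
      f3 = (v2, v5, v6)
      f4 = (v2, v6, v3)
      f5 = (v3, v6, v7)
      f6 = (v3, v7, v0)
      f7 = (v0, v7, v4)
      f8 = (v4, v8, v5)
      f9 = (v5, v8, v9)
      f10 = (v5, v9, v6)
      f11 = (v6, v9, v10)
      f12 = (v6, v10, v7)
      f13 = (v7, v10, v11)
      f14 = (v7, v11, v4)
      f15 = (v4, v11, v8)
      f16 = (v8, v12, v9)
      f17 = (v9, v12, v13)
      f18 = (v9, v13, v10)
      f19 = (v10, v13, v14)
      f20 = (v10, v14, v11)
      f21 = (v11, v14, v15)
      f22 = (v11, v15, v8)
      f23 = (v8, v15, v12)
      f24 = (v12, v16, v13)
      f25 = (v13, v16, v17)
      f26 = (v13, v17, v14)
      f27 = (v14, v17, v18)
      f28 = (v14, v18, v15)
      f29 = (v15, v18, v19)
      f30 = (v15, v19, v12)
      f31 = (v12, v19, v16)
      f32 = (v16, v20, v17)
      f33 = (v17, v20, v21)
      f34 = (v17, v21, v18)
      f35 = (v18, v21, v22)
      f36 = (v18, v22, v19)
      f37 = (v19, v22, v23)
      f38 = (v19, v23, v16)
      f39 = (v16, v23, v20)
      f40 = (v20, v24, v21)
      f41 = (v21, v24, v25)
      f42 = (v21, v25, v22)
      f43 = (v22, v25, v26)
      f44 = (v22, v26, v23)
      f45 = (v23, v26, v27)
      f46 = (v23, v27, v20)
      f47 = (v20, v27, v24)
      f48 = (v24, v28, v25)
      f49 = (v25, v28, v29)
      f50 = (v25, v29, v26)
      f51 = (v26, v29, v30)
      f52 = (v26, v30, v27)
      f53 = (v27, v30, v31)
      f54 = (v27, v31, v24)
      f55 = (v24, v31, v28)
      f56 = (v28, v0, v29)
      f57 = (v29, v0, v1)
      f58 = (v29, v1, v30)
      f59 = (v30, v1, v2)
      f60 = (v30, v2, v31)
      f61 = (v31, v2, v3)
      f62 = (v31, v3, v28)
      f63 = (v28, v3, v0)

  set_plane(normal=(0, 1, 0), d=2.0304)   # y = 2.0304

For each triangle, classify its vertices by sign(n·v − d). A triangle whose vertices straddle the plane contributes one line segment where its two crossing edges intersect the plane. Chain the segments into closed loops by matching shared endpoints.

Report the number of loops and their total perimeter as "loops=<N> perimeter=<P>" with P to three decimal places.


Straddling triangles (6 of 64):
  (v4,v8,v5) [-+-] → (1.44759, 2.0304, 0)–(0.697446, 2.0304, 0.310699)  len=0.8119
  (v5,v8,v9) [-+-] → (0.697446, 2.0304, 0.310699)–(0, 2.0304, 0.5996)  len=0.7549
  (v4,v11,v8) [--+] → (0, 2.0304, -0.5996)–(1.44759, 2.0304, 0)  len=1.5669
  (v8,v12,v9) [+--] → (-1.44759, 2.0304, 0)–(0, 2.0304, 0.5996)  len=1.5669
  (v11,v15,v8) [--+] → (-0.697446, 2.0304, -0.310699)–(0, 2.0304, -0.5996)  len=0.7549
  (v8,v15,v12) [+--] → (-0.697446, 2.0304, -0.310699)–(-1.44759, 2.0304, 0)  len=0.8119

Chained into 1 loop(s):
  loop 1: 6 segments, perimeter = 6.2674
Total perimeter = 6.267

loops=1 perimeter=6.267


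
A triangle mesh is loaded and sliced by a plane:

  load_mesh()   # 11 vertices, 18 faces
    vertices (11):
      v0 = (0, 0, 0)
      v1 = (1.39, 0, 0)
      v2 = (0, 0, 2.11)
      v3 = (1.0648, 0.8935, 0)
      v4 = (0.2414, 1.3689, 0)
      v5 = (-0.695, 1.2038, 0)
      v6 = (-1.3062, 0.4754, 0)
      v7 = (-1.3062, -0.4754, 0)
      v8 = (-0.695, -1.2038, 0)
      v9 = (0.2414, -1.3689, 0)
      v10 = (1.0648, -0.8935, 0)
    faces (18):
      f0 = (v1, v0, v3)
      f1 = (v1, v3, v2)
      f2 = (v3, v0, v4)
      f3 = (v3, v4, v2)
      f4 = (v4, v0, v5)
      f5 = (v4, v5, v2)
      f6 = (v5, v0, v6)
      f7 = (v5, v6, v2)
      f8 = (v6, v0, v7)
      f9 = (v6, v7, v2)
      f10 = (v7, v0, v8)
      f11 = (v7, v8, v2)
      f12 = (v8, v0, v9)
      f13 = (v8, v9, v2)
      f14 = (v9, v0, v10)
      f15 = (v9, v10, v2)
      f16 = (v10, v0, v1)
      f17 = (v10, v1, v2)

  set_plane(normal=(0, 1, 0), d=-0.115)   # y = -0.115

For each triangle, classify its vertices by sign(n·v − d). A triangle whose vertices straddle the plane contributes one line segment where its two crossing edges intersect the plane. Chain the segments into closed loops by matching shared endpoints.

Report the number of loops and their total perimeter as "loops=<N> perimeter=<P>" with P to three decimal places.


Straddling triangles (10 of 18):
  (v6,v0,v7) [++-] → (-0.315972, -0.115, 0)–(-1.3062, -0.115, 0)  len=0.9902
  (v6,v7,v2) [+-+] → (-1.3062, -0.115, 0)–(-0.315972, -0.115, 1.59959)  len=1.8813
  (v7,v0,v8) [-+-] → (-0.315972, -0.115, 0)–(-0.0663939, -0.115, 0)  len=0.2496
  (v7,v8,v2) [--+] → (-0.0663939, -0.115, 1.90843)–(-0.315972, -0.115, 1.59959)  len=0.3971
  (v8,v0,v9) [-+-] → (-0.0663939, -0.115, 0)–(0.0202798, -0.115, 0)  len=0.0867
  (v8,v9,v2) [--+] → (0.0202798, -0.115, 1.93274)–(-0.0663939, -0.115, 1.90843)  len=0.0900
  (v9,v0,v10) [-+-] → (0.0202798, -0.115, 0)–(0.137048, -0.115, 0)  len=0.1168
  (v9,v10,v2) [--+] → (0.137048, -0.115, 1.83843)–(0.0202798, -0.115, 1.93274)  len=0.1501
  (v10,v0,v1) [-++] → (0.137048, -0.115, 0)–(1.34814, -0.115, 0)  len=1.2111
  (v10,v1,v2) [-++] → (1.34814, -0.115, 0)–(0.137048, -0.115, 1.83843)  len=2.2015

Chained into 1 loop(s):
  loop 1: 10 segments, perimeter = 7.3743
Total perimeter = 7.374

loops=1 perimeter=7.374


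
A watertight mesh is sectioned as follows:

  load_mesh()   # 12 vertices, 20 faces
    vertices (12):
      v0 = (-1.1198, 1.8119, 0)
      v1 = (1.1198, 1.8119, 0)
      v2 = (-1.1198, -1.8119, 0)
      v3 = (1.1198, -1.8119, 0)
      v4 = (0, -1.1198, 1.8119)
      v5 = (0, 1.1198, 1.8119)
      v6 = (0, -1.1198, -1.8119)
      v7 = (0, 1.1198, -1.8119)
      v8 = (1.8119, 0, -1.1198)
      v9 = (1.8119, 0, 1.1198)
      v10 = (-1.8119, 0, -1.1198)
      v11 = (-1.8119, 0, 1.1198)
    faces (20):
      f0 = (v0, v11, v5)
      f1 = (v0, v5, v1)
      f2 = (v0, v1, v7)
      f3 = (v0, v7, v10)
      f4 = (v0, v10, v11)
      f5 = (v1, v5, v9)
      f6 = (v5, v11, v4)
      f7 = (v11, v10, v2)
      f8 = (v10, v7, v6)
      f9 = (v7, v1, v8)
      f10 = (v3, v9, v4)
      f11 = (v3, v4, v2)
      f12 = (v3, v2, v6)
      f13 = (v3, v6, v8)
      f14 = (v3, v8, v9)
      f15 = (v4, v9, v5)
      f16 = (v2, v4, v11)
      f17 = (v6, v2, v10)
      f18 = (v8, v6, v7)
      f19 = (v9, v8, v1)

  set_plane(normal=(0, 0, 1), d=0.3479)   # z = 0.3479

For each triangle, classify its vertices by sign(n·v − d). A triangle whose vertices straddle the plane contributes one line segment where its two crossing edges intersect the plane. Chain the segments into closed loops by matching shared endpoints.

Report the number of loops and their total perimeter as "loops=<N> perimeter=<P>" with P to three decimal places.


loops=1 perimeter=11.400

Straddling triangles (10 of 20):
  (v0,v11,v5) [-++] → (-1.33482, 1.24898, 0.3479)–(-0.904789, 1.67901, 0.3479)  len=0.6082
  (v0,v5,v1) [-+-] → (-0.904789, 1.67901, 0.3479)–(0.904789, 1.67901, 0.3479)  len=1.8096
  (v0,v10,v11) [--+] → (-1.8119, 0, 0.3479)–(-1.33482, 1.24898, 0.3479)  len=1.3370
  (v1,v5,v9) [-++] → (0.904789, 1.67901, 0.3479)–(1.33482, 1.24898, 0.3479)  len=0.6082
  (v11,v10,v2) [+--] → (-1.8119, 0, 0.3479)–(-1.33482, -1.24898, 0.3479)  len=1.3370
  (v3,v9,v4) [-++] → (1.33482, -1.24898, 0.3479)–(0.904789, -1.67901, 0.3479)  len=0.6082
  (v3,v4,v2) [-+-] → (0.904789, -1.67901, 0.3479)–(-0.904789, -1.67901, 0.3479)  len=1.8096
  (v3,v8,v9) [--+] → (1.8119, 0, 0.3479)–(1.33482, -1.24898, 0.3479)  len=1.3370
  (v2,v4,v11) [-++] → (-0.904789, -1.67901, 0.3479)–(-1.33482, -1.24898, 0.3479)  len=0.6082
  (v9,v8,v1) [+--] → (1.8119, 0, 0.3479)–(1.33482, 1.24898, 0.3479)  len=1.3370

Chained into 1 loop(s):
  loop 1: 10 segments, perimeter = 11.3998
Total perimeter = 11.400


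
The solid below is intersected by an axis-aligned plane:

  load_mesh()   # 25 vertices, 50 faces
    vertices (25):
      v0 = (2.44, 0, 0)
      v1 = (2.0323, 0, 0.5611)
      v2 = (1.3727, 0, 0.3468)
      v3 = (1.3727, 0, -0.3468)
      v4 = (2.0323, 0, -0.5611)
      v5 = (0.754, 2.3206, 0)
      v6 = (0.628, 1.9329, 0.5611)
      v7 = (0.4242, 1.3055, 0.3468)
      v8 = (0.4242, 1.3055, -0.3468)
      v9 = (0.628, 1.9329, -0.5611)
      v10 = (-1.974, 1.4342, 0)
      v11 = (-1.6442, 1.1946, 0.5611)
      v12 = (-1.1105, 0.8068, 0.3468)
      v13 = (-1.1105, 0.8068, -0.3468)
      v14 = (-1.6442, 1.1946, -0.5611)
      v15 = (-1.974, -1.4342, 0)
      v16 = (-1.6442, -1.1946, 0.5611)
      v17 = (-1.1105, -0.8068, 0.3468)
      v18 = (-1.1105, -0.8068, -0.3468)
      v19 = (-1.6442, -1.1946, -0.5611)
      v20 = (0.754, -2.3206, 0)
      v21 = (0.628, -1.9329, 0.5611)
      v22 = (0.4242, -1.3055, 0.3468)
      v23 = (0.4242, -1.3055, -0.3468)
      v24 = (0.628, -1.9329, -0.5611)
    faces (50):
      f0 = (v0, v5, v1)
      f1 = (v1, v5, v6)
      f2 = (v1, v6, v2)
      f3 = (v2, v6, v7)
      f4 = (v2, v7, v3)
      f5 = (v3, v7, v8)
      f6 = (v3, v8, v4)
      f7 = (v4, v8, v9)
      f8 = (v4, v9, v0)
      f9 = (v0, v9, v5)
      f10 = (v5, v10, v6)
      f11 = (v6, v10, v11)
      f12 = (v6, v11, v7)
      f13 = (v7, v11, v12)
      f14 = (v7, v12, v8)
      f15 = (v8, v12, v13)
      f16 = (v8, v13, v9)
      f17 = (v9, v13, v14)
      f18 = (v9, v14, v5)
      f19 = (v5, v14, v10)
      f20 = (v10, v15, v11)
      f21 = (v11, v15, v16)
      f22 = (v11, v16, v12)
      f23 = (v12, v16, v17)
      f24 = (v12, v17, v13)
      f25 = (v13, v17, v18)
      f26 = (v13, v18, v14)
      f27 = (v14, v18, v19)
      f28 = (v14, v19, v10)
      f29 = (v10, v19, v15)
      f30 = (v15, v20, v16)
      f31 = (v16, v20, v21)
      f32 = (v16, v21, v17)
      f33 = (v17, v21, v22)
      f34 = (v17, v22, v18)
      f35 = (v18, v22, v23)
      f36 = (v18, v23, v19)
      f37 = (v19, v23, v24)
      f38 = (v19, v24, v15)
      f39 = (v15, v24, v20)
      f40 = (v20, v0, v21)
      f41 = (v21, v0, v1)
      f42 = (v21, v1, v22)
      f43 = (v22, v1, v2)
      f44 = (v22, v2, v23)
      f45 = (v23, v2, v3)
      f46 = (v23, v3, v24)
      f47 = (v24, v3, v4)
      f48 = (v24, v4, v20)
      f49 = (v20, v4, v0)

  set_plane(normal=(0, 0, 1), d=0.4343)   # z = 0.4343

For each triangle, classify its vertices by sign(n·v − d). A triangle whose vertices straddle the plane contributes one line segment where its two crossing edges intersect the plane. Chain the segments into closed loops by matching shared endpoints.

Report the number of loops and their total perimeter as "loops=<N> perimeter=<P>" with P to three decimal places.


Straddling triangles (20 of 50):
  (v0,v5,v1) [--+] → (1.74342, 0.52442, 0.4343)–(2.12443, 0, 0.4343)  len=0.6482
  (v1,v5,v6) [+-+] → (1.74342, 0.52442, 0.4343)–(0.656474, 2.02051, 0.4343)  len=1.8493
  (v1,v6,v2) [++-] → (1.06863, 0.789215, 0.4343)–(1.64202, 0, 0.4343)  len=0.9755
  (v2,v6,v7) [-+-] → (1.06863, 0.789215, 0.4343)–(0.507413, 1.56167, 0.4343)  len=0.9548
  (v5,v10,v6) [--+] → (0.0399879, 1.8202, 0.4343)–(0.656474, 2.02051, 0.4343)  len=0.6482
  (v6,v10,v11) [+-+] → (0.0399879, 1.8202, 0.4343)–(-1.71873, 1.24875, 0.4343)  len=1.8492
  (v6,v11,v7) [++-] → (-0.42034, 1.26022, 0.4343)–(0.507413, 1.56167, 0.4343)  len=0.9755
  (v7,v11,v12) [-+-] → (-0.42034, 1.26022, 0.4343)–(-1.32841, 0.965141, 0.4343)  len=0.9548
  (v10,v15,v11) [--+] → (-1.71873, 0.600531, 0.4343)–(-1.71873, 1.24875, 0.4343)  len=0.6482
  (v11,v15,v16) [+-+] → (-1.71873, 0.600531, 0.4343)–(-1.71873, -1.24875, 0.4343)  len=1.8493
  (v11,v16,v12) [++-] → (-1.32841, -0.0103839, 0.4343)–(-1.32841, 0.965141, 0.4343)  len=0.9755
  (v12,v16,v17) [-+-] → (-1.32841, -0.0103839, 0.4343)–(-1.32841, -0.965141, 0.4343)  len=0.9548
  (v15,v20,v16) [--+] → (-1.10224, -1.44906, 0.4343)–(-1.71873, -1.24875, 0.4343)  len=0.6482
  (v16,v20,v21) [+-+] → (-1.10224, -1.44906, 0.4343)–(0.656474, -2.02051, 0.4343)  len=1.8492
  (v16,v21,v17) [++-] → (-0.40066, -1.26659, 0.4343)–(-1.32841, -0.965141, 0.4343)  len=0.9755
  (v17,v21,v22) [-+-] → (-0.40066, -1.26659, 0.4343)–(0.507413, -1.56167, 0.4343)  len=0.9548
  (v20,v0,v21) [--+] → (1.03748, -1.49609, 0.4343)–(0.656474, -2.02051, 0.4343)  len=0.6482
  (v21,v0,v1) [+-+] → (1.03748, -1.49609, 0.4343)–(2.12443, 0, 0.4343)  len=1.8493
  (v21,v1,v22) [++-] → (1.0808, -0.772456, 0.4343)–(0.507413, -1.56167, 0.4343)  len=0.9755
  (v22,v1,v2) [-+-] → (1.0808, -0.772456, 0.4343)–(1.64202, 0, 0.4343)  len=0.9548

Chained into 2 loop(s):
  loop 1: 10 segments, perimeter = 12.4873
  loop 2: 10 segments, perimeter = 9.6516
Total perimeter = 22.139

loops=2 perimeter=22.139


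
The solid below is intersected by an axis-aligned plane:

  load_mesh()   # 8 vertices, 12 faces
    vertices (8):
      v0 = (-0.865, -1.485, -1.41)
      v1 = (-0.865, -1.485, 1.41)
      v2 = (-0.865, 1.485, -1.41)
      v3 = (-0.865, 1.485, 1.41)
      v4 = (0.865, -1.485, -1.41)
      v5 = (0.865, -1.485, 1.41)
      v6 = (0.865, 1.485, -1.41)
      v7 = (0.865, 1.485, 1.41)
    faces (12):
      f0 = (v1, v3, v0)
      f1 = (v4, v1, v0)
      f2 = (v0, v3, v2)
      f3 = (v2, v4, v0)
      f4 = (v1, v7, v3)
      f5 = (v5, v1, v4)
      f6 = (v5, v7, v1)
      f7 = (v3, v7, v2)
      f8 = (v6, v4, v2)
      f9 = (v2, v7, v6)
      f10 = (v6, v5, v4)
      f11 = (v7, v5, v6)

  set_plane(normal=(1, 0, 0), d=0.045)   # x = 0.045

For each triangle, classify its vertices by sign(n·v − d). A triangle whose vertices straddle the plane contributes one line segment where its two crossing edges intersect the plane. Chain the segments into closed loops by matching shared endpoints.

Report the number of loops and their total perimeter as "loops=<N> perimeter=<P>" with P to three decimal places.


loops=1 perimeter=11.580

Straddling triangles (8 of 12):
  (v4,v1,v0) [+--] → (0.045, -1.485, -0.0733526)–(0.045, -1.485, -1.41)  len=1.3366
  (v2,v4,v0) [-+-] → (0.045, -0.0772543, -1.41)–(0.045, -1.485, -1.41)  len=1.4077
  (v1,v7,v3) [-+-] → (0.045, 0.0772543, 1.41)–(0.045, 1.485, 1.41)  len=1.4077
  (v5,v1,v4) [+-+] → (0.045, -1.485, 1.41)–(0.045, -1.485, -0.0733526)  len=1.4834
  (v5,v7,v1) [++-] → (0.045, 0.0772543, 1.41)–(0.045, -1.485, 1.41)  len=1.5623
  (v3,v7,v2) [-+-] → (0.045, 1.485, 1.41)–(0.045, 1.485, 0.0733526)  len=1.3366
  (v6,v4,v2) [++-] → (0.045, -0.0772543, -1.41)–(0.045, 1.485, -1.41)  len=1.5623
  (v2,v7,v6) [-++] → (0.045, 1.485, 0.0733526)–(0.045, 1.485, -1.41)  len=1.4834

Chained into 1 loop(s):
  loop 1: 8 segments, perimeter = 11.5800
Total perimeter = 11.580
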